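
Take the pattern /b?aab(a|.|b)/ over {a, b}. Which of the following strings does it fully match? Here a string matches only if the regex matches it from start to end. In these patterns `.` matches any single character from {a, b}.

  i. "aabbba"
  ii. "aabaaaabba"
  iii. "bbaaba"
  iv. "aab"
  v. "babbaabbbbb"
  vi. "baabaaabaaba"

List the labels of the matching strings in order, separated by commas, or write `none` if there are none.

none

i → no match
ii → no match
iii → no match
iv → no match
v → no match
vi → no match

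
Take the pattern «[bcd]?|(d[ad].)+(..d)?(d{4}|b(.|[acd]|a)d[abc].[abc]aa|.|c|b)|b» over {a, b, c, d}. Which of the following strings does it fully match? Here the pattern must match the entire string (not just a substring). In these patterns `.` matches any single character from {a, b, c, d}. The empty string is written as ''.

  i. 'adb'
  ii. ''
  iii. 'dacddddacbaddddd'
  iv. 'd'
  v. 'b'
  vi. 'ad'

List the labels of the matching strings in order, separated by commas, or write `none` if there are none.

i → no match
ii → match
iii → match
iv → match
v → match
vi → no match

ii, iii, iv, v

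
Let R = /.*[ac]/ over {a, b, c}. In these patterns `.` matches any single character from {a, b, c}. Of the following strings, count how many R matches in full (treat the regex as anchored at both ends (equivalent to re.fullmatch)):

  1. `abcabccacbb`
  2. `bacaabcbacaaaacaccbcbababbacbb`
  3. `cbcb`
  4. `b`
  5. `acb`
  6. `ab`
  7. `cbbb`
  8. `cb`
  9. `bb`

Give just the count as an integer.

1 → no match
2 → no match
3 → no match
4 → no match
5 → no match
6 → no match
7 → no match
8 → no match
9 → no match
Total matched: 0

0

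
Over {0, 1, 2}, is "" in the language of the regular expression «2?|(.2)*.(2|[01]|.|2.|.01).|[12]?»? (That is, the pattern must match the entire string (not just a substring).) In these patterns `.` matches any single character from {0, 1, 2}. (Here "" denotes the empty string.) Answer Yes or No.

Yes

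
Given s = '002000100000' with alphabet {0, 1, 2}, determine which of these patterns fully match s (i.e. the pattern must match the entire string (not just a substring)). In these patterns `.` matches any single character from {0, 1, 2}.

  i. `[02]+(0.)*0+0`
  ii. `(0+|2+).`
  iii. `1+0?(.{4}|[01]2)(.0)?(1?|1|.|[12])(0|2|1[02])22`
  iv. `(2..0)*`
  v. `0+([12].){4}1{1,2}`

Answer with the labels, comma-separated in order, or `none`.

i → match
ii → no match
iii → no match — must start with '1'
iv → no match
v → no match — must end with '1'

i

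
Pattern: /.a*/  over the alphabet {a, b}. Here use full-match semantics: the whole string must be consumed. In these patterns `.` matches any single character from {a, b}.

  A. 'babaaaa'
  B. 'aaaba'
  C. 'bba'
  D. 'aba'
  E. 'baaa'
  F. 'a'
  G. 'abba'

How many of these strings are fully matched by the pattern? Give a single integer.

2

A → no match
B → no match
C → no match
D → no match
E → match
F → match
G → no match
Total matched: 2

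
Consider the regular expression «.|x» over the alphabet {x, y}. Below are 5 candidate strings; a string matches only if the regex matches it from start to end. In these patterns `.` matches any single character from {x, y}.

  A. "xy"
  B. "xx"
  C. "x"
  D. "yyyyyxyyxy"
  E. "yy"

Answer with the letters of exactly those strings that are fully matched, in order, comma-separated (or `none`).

C

A. "xy" → no match
B. "xx" → no match
C. "x" → match
D. "yyyyyxyyxy" → no match
E. "yy" → no match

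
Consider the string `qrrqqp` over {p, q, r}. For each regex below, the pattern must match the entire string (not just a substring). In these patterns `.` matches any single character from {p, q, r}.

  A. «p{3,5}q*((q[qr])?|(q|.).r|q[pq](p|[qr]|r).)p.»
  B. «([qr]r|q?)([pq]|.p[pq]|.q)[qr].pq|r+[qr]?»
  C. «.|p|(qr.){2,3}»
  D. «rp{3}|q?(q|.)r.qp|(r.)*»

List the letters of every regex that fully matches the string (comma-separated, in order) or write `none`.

D

A → no match — must start with `p`
B → no match
C → no match
D → match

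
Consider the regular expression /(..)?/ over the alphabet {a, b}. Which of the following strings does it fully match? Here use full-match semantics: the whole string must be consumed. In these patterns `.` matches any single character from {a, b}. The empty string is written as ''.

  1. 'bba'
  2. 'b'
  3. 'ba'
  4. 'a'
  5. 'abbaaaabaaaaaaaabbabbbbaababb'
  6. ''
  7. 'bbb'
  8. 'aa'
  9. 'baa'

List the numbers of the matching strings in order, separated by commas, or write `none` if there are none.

3, 6, 8

1. 'bba' → no match
2. 'b' → no match
3. 'ba' → match
4. 'a' → no match
5 → no match
6. '' → match
7. 'bbb' → no match
8. 'aa' → match
9. 'baa' → no match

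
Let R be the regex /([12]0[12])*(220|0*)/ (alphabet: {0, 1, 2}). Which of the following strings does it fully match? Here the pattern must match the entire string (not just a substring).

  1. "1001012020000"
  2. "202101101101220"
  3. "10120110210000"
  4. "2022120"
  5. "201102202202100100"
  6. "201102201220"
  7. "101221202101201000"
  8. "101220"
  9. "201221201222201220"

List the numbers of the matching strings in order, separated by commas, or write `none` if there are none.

1 → no match
2 → match
3 → no match
4. "2022120" → no match
5 → no match
6. "201102201220" → match
7 → no match
8. "101220" → match
9 → no match

2, 6, 8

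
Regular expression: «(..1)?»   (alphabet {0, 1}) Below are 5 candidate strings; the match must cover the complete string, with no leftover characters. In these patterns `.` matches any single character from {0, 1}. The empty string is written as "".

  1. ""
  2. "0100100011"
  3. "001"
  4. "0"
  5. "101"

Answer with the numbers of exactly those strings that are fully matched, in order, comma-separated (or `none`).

1, 3, 5

1 → match
2 → no match
3 → match
4 → no match
5 → match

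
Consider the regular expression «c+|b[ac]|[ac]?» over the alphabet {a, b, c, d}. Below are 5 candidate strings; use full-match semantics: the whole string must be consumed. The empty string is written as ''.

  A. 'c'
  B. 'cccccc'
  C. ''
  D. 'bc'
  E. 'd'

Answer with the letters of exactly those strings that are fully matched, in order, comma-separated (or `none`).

A, B, C, D

A → match
B → match
C → match
D → match
E → no match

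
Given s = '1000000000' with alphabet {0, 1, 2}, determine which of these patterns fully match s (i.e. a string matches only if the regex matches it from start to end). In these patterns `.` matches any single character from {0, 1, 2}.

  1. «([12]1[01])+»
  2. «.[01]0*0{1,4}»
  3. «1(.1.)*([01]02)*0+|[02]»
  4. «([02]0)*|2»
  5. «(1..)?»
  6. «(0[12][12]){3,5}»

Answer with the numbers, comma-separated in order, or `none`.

2, 3

1 → no match
2 → match
3 → match
4 → no match
5 → no match
6 → no match — must start with '0'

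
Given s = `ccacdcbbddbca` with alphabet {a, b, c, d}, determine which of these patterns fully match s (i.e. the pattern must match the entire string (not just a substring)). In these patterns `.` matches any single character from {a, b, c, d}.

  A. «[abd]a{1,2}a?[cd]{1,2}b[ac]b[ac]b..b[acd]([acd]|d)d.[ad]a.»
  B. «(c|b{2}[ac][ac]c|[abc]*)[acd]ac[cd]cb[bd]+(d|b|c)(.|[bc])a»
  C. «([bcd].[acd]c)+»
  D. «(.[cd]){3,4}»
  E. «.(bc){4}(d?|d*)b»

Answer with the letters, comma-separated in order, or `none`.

A → no match
B → match
C → no match — must end with `c`
D → no match
E → no match — must end with `b`

B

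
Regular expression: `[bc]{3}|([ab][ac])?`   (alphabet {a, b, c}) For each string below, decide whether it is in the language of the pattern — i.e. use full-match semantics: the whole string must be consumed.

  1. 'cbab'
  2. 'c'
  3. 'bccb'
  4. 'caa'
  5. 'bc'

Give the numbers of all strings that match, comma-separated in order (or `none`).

1 → no match
2 → no match
3 → no match
4 → no match
5 → match

5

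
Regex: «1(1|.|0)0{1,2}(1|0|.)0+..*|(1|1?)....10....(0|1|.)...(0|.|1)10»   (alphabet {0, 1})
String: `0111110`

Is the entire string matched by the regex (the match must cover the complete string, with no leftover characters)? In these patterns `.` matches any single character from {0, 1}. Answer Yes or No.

No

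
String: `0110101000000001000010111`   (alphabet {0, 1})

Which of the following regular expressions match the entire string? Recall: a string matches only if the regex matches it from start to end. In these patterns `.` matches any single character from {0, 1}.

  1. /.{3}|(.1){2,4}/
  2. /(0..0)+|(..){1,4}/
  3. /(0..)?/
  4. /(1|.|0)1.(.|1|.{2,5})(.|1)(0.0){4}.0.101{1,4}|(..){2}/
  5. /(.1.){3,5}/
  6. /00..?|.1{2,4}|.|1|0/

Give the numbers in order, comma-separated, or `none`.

1 → no match
2 → no match
3 → no match
4 → match
5 → no match
6 → no match

4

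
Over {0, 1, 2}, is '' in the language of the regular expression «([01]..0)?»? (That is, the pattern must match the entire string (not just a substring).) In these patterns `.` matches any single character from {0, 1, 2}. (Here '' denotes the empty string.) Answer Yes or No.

Yes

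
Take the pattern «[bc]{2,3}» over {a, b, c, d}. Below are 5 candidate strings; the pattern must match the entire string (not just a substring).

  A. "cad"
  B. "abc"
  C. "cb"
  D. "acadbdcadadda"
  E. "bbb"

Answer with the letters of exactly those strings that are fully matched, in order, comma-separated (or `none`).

C, E

A → no match
B → no match
C → match
D → no match
E → match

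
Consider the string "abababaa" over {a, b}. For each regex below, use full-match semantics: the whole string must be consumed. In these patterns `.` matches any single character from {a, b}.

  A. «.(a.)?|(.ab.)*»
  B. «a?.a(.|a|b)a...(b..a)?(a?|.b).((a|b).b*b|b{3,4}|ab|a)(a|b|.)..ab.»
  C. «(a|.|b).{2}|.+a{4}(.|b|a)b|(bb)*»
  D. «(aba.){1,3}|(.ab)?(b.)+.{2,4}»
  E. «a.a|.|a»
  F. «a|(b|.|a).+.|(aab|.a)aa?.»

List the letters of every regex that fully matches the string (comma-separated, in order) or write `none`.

A → no match
B → no match
C → no match
D → match
E → no match
F → match

D, F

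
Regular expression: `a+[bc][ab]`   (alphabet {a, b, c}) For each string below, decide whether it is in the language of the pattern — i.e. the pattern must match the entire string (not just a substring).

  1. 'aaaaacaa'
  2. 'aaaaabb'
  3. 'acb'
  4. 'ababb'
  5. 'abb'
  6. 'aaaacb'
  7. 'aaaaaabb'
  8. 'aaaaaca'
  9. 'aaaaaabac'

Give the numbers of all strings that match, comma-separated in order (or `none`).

2, 3, 5, 6, 7, 8

1. 'aaaaacaa' → no match
2. 'aaaaabb' → match
3. 'acb' → match
4. 'ababb' → no match
5. 'abb' → match
6. 'aaaacb' → match
7. 'aaaaaabb' → match
8. 'aaaaaca' → match
9. 'aaaaaabac' → no match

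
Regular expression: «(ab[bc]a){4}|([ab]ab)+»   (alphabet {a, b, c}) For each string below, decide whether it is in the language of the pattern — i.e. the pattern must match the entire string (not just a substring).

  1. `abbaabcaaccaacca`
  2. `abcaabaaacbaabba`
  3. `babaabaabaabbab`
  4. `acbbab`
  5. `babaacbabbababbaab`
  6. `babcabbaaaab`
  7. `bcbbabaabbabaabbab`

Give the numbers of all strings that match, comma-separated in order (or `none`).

3

1 → no match
2 → no match
3 → match
4. `acbbab` → no match
5 → no match
6. `babcabbaaaab` → no match
7 → no match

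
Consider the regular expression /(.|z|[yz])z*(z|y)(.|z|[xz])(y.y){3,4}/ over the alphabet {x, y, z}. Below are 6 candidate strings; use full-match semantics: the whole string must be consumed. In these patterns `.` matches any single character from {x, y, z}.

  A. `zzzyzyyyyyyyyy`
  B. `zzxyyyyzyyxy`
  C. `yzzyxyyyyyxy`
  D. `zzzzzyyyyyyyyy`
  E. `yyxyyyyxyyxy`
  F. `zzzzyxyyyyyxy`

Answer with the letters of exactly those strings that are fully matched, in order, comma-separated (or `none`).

A, B, C, D, E, F

A → match
B → match
C → match
D → match
E → match
F → match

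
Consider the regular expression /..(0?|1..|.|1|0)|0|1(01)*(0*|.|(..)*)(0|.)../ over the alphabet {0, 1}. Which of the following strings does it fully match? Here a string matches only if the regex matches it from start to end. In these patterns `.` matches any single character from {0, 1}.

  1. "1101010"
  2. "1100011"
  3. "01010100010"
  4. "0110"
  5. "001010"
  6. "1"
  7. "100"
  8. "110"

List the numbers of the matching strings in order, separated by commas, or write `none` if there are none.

7, 8

1 → no match
2 → no match
3 → no match
4 → no match
5 → no match
6 → no match
7 → match
8 → match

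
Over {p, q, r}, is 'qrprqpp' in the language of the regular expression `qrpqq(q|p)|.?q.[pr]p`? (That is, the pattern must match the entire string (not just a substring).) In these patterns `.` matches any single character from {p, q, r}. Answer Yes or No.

No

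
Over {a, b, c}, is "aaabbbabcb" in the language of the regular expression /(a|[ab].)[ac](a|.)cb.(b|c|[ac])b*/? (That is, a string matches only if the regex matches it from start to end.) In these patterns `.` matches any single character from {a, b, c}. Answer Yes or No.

No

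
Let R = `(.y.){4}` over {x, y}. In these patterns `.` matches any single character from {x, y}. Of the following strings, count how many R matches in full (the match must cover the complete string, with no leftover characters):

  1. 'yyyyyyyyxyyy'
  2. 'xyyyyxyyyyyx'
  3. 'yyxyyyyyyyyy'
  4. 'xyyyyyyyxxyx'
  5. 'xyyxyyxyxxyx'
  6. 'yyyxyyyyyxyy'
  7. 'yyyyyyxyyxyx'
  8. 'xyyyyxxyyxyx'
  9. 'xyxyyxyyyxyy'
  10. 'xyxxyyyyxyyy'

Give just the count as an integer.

1 → match
2 → match
3 → match
4 → match
5 → match
6 → match
7 → match
8 → match
9 → match
10 → match
Total matched: 10

10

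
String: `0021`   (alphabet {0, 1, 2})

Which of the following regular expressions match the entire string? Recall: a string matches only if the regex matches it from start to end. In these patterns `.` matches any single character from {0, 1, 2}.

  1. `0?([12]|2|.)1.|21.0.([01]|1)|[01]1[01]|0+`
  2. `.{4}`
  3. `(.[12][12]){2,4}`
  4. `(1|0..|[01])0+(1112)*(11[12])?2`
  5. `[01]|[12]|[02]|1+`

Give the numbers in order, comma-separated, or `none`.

1 → no match
2 → match
3 → no match
4 → no match — must end with `2`
5 → no match

2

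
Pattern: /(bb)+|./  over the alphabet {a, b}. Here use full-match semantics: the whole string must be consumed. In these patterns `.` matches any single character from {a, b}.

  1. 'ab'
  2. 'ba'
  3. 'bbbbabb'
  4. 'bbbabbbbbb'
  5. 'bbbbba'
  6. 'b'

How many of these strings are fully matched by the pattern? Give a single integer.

1

1 → no match
2 → no match
3 → no match
4 → no match
5 → no match
6 → match
Total matched: 1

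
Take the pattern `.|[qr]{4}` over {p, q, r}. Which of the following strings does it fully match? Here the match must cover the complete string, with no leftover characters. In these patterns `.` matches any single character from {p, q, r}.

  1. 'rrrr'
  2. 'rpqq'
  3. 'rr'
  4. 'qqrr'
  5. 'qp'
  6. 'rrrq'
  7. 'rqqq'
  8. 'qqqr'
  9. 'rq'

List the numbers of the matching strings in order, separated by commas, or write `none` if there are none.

1, 4, 6, 7, 8

1 → match
2 → no match
3 → no match
4 → match
5 → no match
6 → match
7 → match
8 → match
9 → no match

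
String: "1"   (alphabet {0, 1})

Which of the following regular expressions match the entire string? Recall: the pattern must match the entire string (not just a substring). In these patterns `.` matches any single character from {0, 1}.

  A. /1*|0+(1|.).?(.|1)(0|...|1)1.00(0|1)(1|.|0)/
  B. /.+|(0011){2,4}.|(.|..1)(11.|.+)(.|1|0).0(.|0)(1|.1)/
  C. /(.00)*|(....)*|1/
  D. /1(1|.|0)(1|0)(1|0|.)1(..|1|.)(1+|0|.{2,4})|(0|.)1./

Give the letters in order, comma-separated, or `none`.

A, B, C

A → match
B → match
C → match
D → no match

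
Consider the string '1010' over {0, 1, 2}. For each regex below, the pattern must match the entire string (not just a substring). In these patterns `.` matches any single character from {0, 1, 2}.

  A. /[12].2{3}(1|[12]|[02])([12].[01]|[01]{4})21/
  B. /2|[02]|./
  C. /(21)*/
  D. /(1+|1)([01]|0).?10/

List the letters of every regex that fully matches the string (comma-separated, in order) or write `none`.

A → no match — must end with '21'
B → no match
C → no match
D → match

D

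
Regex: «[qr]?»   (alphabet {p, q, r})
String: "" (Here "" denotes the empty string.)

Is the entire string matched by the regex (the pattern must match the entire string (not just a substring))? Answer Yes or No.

Yes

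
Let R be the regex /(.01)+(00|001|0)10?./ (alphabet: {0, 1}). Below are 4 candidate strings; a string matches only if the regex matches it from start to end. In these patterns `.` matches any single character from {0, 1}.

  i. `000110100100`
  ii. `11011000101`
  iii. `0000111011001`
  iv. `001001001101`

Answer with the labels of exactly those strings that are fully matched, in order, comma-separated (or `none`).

iv

i → no match
ii → no match
iii → no match
iv → match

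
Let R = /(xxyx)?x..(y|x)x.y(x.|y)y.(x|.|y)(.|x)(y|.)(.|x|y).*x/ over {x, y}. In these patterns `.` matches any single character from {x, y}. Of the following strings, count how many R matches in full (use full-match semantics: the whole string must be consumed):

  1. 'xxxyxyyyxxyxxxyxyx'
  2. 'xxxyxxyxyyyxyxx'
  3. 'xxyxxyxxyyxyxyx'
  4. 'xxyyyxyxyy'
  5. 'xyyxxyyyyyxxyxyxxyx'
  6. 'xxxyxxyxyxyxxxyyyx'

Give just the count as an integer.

1

1 → no match
2 → no match
3 → no match
4. 'xxyyyxyxyy' → no match — must end with 'x'
5 → match
6 → no match
Total matched: 1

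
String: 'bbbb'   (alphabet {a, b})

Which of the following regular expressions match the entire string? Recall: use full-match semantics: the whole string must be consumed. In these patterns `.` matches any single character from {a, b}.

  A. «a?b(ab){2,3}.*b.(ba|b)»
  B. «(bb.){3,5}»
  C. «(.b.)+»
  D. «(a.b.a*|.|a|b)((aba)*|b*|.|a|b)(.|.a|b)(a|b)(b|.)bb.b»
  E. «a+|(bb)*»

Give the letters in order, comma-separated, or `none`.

E

A → no match
B → no match
C → no match
D → no match
E → match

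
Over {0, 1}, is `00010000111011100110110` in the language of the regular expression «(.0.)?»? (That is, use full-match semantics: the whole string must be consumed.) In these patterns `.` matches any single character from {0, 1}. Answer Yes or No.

No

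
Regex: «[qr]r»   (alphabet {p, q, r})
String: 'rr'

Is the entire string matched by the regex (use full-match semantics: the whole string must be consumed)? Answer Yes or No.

Yes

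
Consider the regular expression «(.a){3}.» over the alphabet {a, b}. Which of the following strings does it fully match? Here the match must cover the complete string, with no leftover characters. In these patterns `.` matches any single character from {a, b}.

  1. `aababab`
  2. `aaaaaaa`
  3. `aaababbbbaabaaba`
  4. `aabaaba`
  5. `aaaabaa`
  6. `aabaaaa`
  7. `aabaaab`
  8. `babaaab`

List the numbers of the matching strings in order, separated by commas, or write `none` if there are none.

1 → match
2 → match
3 → no match
4 → no match
5 → match
6 → match
7 → match
8 → match

1, 2, 5, 6, 7, 8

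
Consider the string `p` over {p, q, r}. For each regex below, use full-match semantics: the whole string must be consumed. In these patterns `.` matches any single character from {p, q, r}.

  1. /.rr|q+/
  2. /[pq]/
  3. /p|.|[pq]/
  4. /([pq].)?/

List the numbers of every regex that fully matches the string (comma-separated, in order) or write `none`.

1 → no match
2 → match
3 → match
4 → no match

2, 3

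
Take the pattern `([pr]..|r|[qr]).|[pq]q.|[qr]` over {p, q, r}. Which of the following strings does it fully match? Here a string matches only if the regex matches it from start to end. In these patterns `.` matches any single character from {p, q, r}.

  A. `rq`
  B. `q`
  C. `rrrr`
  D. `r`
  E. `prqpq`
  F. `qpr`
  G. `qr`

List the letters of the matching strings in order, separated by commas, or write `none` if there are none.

A, B, C, D, G

A → match
B → match
C → match
D → match
E → no match
F → no match
G → match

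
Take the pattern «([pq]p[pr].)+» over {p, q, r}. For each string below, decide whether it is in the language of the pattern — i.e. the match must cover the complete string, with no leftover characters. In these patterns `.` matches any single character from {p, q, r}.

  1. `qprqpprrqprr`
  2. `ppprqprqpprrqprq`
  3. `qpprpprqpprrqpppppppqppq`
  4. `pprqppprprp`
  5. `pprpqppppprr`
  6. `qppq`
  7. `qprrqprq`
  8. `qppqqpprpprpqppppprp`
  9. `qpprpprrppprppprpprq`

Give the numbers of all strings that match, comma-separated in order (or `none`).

1, 2, 3, 5, 6, 7, 8, 9

1 → match
2 → match
3 → match
4 → no match
5 → match
6 → match
7 → match
8 → match
9 → match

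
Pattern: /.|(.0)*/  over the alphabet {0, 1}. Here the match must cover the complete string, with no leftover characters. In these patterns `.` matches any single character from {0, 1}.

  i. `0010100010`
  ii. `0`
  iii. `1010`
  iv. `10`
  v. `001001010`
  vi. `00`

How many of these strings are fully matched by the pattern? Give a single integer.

i → match
ii → match
iii → match
iv → match
v → no match
vi → match
Total matched: 5

5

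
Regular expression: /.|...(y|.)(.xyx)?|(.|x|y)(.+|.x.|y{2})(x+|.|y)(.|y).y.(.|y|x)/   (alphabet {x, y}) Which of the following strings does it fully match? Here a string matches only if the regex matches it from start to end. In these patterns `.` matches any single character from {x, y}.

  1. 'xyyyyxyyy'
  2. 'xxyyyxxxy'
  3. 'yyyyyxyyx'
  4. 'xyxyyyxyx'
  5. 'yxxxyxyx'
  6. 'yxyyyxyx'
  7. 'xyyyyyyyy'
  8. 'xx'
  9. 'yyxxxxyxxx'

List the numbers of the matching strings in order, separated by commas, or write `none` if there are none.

1, 3, 5, 6, 7

1 → match
2 → no match
3 → match
4 → no match
5 → match
6 → match
7 → match
8 → no match
9 → no match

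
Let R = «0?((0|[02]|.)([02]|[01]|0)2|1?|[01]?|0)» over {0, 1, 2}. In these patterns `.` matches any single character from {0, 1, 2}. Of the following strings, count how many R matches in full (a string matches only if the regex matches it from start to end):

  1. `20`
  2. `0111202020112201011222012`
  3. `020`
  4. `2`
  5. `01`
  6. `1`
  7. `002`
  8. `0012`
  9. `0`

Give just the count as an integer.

5

1 → no match
2 → no match
3 → no match
4 → no match
5 → match
6 → match
7 → match
8 → match
9 → match
Total matched: 5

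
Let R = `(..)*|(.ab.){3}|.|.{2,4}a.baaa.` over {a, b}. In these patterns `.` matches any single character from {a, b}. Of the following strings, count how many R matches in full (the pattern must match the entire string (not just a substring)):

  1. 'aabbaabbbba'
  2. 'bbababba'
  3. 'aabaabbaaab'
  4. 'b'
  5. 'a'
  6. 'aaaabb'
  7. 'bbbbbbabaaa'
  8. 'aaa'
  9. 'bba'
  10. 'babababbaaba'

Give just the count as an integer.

6

1 → no match
2 → match
3 → match
4 → match
5 → match
6 → match
7 → no match
8 → no match
9 → no match
10 → match
Total matched: 6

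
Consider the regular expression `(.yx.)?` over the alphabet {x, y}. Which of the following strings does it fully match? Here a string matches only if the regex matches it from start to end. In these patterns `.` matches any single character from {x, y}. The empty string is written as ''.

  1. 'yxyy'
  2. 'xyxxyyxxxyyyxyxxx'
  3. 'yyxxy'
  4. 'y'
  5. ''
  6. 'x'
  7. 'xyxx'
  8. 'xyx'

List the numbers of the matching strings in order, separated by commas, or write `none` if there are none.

1. 'yxyy' → no match
2 → no match
3. 'yyxxy' → no match
4. 'y' → no match
5. '' → match
6. 'x' → no match
7. 'xyxx' → match
8. 'xyx' → no match

5, 7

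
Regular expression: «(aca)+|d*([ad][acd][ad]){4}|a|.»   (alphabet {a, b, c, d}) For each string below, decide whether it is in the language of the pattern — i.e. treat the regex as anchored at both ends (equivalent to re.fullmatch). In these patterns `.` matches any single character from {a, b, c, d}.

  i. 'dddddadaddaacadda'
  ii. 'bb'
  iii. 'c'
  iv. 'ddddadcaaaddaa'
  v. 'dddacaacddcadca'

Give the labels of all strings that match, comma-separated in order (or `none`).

i, iii, iv, v

i → match
ii → no match
iii → match
iv → match
v → match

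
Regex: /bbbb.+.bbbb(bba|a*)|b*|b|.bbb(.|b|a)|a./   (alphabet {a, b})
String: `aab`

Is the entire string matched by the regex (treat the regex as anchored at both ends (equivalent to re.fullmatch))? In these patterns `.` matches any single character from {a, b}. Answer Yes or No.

No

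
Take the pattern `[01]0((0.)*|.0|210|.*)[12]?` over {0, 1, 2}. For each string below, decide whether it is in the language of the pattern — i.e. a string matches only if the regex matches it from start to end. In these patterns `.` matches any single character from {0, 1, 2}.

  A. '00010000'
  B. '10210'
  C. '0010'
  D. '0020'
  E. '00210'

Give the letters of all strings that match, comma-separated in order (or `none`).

A, B, C, D, E

A. '00010000' → match
B. '10210' → match
C. '0010' → match
D. '0020' → match
E. '00210' → match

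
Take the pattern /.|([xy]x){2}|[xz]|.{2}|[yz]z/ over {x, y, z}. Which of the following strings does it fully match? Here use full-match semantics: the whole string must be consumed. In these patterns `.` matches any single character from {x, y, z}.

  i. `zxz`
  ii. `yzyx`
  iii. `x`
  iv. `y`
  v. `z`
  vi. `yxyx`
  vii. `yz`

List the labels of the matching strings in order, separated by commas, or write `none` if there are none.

i. `zxz` → no match
ii. `yzyx` → no match
iii. `x` → match
iv. `y` → match
v. `z` → match
vi. `yxyx` → match
vii. `yz` → match

iii, iv, v, vi, vii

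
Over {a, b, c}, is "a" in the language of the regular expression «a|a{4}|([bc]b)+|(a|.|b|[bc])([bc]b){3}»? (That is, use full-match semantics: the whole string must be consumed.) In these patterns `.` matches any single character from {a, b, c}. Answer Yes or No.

Yes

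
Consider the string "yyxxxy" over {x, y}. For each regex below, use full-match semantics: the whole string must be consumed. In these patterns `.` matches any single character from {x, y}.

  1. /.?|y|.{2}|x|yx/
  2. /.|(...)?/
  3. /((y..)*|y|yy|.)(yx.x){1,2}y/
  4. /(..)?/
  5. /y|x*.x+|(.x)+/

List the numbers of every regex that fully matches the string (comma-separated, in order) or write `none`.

1 → no match
2 → no match
3 → match
4 → no match
5 → no match

3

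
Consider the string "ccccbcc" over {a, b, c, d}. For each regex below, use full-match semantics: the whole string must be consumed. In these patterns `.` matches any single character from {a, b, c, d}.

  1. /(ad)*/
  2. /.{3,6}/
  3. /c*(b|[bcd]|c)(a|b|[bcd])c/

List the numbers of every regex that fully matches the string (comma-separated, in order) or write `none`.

1 → no match
2 → no match
3 → match

3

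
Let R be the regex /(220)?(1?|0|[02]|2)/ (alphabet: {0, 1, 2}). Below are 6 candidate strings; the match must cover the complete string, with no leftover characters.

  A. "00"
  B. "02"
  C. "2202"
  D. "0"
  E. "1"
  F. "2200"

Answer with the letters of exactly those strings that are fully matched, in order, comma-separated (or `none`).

A. "00" → no match
B. "02" → no match
C. "2202" → match
D. "0" → match
E. "1" → match
F. "2200" → match

C, D, E, F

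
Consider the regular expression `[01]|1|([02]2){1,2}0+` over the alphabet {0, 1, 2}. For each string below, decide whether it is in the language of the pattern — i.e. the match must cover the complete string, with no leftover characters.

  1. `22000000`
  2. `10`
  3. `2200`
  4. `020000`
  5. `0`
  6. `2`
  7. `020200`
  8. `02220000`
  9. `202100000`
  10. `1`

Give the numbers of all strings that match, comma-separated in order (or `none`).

1, 3, 4, 5, 7, 8, 10

1 → match
2 → no match
3 → match
4 → match
5 → match
6 → no match
7 → match
8 → match
9 → no match
10 → match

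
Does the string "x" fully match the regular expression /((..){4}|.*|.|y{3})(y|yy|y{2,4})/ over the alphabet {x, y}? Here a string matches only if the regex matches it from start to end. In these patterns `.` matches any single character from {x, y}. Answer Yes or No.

No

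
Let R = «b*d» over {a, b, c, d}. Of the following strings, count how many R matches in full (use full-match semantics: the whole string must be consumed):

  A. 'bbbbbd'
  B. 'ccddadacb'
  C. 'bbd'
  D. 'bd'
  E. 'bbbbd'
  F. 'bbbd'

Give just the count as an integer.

5

A → match
B → no match — must end with 'd'
C → match
D → match
E → match
F → match
Total matched: 5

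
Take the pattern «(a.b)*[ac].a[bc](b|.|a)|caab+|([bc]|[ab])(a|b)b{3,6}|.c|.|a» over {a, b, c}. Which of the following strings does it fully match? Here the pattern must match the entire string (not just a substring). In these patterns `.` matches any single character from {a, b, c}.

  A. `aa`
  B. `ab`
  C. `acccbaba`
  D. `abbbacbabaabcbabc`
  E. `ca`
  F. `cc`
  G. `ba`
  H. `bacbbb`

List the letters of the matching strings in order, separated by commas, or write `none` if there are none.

A → no match
B → no match
C → no match
D → no match
E → no match
F → match
G → no match
H → no match

F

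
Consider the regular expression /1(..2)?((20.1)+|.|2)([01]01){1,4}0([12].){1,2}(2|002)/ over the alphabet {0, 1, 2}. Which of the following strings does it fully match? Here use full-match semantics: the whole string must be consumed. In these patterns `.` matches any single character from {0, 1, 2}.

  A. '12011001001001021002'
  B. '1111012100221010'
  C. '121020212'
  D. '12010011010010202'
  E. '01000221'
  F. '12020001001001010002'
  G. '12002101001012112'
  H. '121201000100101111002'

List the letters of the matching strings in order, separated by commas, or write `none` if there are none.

A, F

A → match
B → no match
C → no match
D → no match
E → no match — must start with '1'
F → match
G → no match
H → no match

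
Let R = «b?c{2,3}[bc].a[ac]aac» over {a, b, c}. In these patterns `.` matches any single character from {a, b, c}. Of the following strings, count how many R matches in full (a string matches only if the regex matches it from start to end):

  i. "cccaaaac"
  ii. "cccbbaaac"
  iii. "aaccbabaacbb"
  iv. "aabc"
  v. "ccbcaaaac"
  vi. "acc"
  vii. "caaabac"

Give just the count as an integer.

i → no match
ii → no match
iii → no match — must end with "aac"
iv → no match — must end with "aac"
v → match
vi → no match — must end with "aac"
vii → no match — must end with "aac"
Total matched: 1

1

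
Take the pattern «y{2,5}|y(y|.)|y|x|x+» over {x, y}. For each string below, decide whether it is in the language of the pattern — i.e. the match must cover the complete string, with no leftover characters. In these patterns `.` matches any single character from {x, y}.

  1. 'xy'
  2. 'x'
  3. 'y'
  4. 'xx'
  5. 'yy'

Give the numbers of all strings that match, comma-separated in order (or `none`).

1. 'xy' → no match
2. 'x' → match
3. 'y' → match
4. 'xx' → match
5. 'yy' → match

2, 3, 4, 5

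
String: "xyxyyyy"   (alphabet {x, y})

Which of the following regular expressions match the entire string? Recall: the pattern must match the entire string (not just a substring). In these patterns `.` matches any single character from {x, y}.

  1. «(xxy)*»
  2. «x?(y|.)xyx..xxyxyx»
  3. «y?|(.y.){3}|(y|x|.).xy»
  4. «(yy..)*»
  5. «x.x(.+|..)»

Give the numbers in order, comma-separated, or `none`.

5

1 → no match
2 → no match — must end with "xxyxyx"
3 → no match
4 → no match
5 → match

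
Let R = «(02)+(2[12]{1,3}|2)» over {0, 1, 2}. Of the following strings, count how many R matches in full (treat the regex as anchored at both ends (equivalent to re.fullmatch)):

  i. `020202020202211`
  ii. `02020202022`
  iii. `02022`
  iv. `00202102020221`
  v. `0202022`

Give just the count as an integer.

i → match
ii → match
iii → match
iv → no match — must start with `02`
v → match
Total matched: 4

4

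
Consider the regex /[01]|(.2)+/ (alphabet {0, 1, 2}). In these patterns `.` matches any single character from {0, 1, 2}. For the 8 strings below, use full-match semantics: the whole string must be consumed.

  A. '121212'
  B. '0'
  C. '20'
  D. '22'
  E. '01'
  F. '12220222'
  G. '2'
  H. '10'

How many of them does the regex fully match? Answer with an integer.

4

A → match
B → match
C → no match
D → match
E → no match
F → match
G → no match
H → no match
Total matched: 4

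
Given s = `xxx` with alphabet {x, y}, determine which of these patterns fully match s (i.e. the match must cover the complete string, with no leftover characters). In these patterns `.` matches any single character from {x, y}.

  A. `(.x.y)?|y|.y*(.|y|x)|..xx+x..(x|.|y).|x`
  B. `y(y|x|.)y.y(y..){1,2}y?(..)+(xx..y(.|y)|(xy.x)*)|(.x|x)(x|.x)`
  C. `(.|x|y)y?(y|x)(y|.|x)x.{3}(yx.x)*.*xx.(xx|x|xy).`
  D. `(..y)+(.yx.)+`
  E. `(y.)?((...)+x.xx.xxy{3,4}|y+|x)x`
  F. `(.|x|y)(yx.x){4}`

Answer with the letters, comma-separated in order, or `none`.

B

A → no match
B → match
C → no match
D → no match
E → no match
F → no match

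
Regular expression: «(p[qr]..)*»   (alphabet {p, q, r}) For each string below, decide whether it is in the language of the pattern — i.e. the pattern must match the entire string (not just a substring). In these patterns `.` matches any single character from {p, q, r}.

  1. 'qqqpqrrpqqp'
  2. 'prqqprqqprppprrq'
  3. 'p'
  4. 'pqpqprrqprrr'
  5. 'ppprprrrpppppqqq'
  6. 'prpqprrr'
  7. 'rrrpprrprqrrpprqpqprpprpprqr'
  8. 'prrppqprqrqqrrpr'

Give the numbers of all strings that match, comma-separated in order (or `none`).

1 → no match
2 → match
3 → no match
4 → match
5 → no match
6 → match
7 → no match
8 → no match

2, 4, 6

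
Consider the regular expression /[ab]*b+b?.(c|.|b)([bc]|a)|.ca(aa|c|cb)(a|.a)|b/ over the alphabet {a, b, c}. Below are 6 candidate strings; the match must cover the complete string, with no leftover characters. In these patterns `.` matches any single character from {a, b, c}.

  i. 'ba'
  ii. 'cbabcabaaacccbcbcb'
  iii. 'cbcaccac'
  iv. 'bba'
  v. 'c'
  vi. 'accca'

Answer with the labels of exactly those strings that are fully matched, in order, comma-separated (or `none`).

i → no match
ii → no match
iii → no match
iv → no match
v → no match
vi → no match

none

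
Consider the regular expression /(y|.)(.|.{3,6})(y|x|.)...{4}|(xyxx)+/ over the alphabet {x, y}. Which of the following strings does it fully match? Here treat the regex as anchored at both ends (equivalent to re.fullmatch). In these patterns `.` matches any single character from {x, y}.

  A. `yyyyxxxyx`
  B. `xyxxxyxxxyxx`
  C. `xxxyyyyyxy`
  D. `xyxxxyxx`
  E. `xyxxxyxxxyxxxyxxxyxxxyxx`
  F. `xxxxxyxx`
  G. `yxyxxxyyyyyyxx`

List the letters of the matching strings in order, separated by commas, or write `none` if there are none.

A → match
B → match
C → no match
D → match
E → match
F → no match
G → match

A, B, D, E, G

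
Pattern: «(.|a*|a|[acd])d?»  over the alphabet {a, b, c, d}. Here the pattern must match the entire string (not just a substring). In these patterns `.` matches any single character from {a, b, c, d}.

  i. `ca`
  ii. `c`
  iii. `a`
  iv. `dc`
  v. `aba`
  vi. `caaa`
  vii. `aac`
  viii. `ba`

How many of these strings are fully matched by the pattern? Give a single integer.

2

i → no match
ii → match
iii → match
iv → no match
v → no match
vi → no match
vii → no match
viii → no match
Total matched: 2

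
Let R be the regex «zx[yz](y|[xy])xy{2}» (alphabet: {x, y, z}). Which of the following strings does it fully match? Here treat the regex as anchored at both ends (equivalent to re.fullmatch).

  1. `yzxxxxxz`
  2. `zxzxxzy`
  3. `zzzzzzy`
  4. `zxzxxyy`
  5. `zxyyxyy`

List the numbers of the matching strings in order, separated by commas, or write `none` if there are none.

1 → no match — must start with `zx`
2 → no match
3 → no match — must start with `zx`
4 → match
5 → match

4, 5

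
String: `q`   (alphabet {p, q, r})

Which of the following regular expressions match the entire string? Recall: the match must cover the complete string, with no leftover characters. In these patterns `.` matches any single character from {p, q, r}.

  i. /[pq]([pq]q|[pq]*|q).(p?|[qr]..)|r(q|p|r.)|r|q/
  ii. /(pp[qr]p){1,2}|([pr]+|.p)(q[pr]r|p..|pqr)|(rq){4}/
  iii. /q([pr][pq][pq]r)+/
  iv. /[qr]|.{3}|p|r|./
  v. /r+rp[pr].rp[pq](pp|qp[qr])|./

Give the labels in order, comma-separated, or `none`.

i, iv, v

i → match
ii → no match
iii → no match — must end with `r`
iv → match
v → match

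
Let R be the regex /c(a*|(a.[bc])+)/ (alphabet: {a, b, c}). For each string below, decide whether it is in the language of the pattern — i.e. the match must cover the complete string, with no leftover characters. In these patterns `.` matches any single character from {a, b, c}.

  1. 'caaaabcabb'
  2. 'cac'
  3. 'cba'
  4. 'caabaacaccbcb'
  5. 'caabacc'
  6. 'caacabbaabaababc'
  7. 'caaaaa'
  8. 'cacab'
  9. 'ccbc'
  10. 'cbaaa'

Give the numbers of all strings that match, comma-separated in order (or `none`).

5, 6, 7

1 → no match
2 → no match
3 → no match
4 → no match
5 → match
6 → match
7 → match
8 → no match
9 → no match
10 → no match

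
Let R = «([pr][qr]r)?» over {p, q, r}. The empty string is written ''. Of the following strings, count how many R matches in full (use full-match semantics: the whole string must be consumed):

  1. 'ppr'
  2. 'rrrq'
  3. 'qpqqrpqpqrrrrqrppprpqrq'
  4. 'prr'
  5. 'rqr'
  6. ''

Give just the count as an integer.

1. 'ppr' → no match
2. 'rrrq' → no match
3 → no match
4. 'prr' → match
5. 'rqr' → match
6. '' → match
Total matched: 3

3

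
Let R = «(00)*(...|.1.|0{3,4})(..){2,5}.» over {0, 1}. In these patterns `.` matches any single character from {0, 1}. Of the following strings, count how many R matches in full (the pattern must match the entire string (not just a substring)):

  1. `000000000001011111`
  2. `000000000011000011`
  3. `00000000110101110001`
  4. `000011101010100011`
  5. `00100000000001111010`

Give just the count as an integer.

4

1 → match
2 → match
3 → match
4 → match
5 → no match
Total matched: 4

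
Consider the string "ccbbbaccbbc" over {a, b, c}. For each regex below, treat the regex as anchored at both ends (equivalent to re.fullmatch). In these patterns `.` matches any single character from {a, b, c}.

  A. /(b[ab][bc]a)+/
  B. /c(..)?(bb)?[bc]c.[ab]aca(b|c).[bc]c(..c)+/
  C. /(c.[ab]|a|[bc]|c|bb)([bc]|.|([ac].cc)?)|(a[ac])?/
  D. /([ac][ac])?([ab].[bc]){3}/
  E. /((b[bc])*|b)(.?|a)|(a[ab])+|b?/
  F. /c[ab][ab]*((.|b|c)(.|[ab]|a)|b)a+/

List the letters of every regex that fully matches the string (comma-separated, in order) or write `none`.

D

A → no match — must start with "b"
B → no match
C → no match
D → match
E → no match
F → no match — must end with "a"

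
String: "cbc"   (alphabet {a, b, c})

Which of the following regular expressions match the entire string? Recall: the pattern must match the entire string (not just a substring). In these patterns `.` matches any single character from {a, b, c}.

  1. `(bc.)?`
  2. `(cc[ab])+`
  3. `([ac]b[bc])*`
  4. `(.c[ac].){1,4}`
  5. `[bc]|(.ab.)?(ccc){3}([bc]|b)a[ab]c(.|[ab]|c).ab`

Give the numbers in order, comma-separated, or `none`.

3

1 → no match
2 → no match — must start with "cc"
3 → match
4 → no match
5 → no match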